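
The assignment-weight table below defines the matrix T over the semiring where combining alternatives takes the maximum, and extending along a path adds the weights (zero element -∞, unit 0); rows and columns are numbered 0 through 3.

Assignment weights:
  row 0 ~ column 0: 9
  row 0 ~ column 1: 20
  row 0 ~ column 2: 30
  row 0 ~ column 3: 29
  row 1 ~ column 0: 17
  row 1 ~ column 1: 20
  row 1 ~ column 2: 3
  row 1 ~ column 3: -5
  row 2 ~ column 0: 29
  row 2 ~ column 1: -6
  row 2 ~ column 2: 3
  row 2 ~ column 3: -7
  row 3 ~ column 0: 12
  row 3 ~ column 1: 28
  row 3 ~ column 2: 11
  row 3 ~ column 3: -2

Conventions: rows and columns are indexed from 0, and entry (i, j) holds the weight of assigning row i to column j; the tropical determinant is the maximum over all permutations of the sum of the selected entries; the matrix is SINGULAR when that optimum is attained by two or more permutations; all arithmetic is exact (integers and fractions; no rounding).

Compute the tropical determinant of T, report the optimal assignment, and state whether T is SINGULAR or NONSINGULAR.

σ = (0, 1, 2, 3): 9 + 20 + 3 + (-2) = 30
σ = (0, 1, 3, 2): 9 + 20 + (-7) + 11 = 33
σ = (0, 2, 1, 3): 9 + 3 + (-6) + (-2) = 4
σ = (0, 2, 3, 1): 9 + 3 + (-7) + 28 = 33
σ = (0, 3, 1, 2): 9 + (-5) + (-6) + 11 = 9
σ = (0, 3, 2, 1): 9 + (-5) + 3 + 28 = 35
σ = (1, 0, 2, 3): 20 + 17 + 3 + (-2) = 38
σ = (1, 0, 3, 2): 20 + 17 + (-7) + 11 = 41
σ = (1, 2, 0, 3): 20 + 3 + 29 + (-2) = 50
σ = (1, 2, 3, 0): 20 + 3 + (-7) + 12 = 28
σ = (1, 3, 0, 2): 20 + (-5) + 29 + 11 = 55
σ = (1, 3, 2, 0): 20 + (-5) + 3 + 12 = 30
σ = (2, 0, 1, 3): 30 + 17 + (-6) + (-2) = 39
σ = (2, 0, 3, 1): 30 + 17 + (-7) + 28 = 68
σ = (2, 1, 0, 3): 30 + 20 + 29 + (-2) = 77
σ = (2, 1, 3, 0): 30 + 20 + (-7) + 12 = 55
σ = (2, 3, 0, 1): 30 + (-5) + 29 + 28 = 82
σ = (2, 3, 1, 0): 30 + (-5) + (-6) + 12 = 31
σ = (3, 0, 1, 2): 29 + 17 + (-6) + 11 = 51
σ = (3, 0, 2, 1): 29 + 17 + 3 + 28 = 77
σ = (3, 1, 0, 2): 29 + 20 + 29 + 11 = 89
σ = (3, 1, 2, 0): 29 + 20 + 3 + 12 = 64
σ = (3, 2, 0, 1): 29 + 3 + 29 + 28 = 89
σ = (3, 2, 1, 0): 29 + 3 + (-6) + 12 = 38
Optimal value attained by: σ = (3, 1, 0, 2).
Answer: det⊕(T) = 89; verdict: SINGULAR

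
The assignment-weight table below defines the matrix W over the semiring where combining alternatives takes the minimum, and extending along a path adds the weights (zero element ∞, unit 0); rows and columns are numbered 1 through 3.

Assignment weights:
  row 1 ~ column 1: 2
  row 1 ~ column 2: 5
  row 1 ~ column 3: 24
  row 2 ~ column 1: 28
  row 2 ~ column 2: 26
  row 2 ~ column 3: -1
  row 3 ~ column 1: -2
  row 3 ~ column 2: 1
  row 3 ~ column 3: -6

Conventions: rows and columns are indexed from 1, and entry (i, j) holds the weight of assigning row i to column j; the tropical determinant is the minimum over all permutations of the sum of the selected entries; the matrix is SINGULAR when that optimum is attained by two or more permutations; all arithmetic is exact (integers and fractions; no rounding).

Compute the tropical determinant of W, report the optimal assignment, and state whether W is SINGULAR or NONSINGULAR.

σ = (1, 2, 3): 2 + 26 + (-6) = 22
σ = (1, 3, 2): 2 + (-1) + 1 = 2
σ = (2, 1, 3): 5 + 28 + (-6) = 27
σ = (2, 3, 1): 5 + (-1) + (-2) = 2
σ = (3, 1, 2): 24 + 28 + 1 = 53
σ = (3, 2, 1): 24 + 26 + (-2) = 48
Optimal value attained by: σ = (1, 3, 2).
Answer: det⊕(W) = 2; verdict: SINGULAR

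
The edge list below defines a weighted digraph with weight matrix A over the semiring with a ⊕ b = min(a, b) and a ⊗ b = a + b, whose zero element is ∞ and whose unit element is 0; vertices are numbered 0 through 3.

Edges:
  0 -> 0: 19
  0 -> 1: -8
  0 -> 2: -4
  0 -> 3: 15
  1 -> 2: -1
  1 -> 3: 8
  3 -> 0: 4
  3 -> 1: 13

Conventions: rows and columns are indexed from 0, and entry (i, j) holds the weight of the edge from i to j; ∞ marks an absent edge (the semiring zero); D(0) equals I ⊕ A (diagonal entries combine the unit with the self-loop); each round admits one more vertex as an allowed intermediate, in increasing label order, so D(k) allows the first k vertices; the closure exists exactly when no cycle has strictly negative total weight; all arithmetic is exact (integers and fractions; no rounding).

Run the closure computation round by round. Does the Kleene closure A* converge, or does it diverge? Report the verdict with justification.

D(0):
  [0, -8, -4, 15]
  [∞, 0, -1, 8]
  [∞, ∞, 0, ∞]
  [4, 13, ∞, 0]
D(1):
  [0, -8, -4, 15]
  [∞, 0, -1, 8]
  [∞, ∞, 0, ∞]
  [4, -4, 0, 0]
D(2):
  [0, -8, -9, 0]
  [∞, 0, -1, 8]
  [∞, ∞, 0, ∞]
  [4, -4, -5, 0]
D(3):
  [0, -8, -9, 0]
  [∞, 0, -1, 8]
  [∞, ∞, 0, ∞]
  [4, -4, -5, 0]
D(4):
  [0, -8, -9, 0]
  [12, 0, -1, 8]
  [∞, ∞, 0, ∞]
  [4, -4, -5, 0]
Key observation: every diagonal entry stays at the unit through all rounds, so no improving cycle exists.
Answer: CONVERGES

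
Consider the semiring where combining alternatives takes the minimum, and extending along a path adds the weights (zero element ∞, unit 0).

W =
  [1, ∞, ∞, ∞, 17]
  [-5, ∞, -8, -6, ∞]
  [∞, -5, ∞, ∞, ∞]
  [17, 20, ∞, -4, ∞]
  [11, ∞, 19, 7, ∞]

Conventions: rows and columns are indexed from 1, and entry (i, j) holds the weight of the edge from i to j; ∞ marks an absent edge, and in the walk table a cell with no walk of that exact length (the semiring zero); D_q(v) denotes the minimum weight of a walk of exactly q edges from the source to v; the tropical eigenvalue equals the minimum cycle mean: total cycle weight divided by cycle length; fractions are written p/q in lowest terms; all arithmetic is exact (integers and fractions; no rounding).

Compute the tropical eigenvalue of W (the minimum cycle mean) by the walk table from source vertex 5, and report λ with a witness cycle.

q=0: [∞, ∞, ∞, ∞, 0]
q=1: [11, ∞, 19, 7, ∞]
q=2: [12, 14, ∞, 3, 28]
q=3: [9, 23, 6, -1, 29]
q=4: [10, 1, 15, -5, 26]
q=5: [-4, 10, -7, -9, 27]
Optimal cycle mean attained by: cycle 2->3->2, total (-8) + (-5), length 2.
Answer: λ = -13/2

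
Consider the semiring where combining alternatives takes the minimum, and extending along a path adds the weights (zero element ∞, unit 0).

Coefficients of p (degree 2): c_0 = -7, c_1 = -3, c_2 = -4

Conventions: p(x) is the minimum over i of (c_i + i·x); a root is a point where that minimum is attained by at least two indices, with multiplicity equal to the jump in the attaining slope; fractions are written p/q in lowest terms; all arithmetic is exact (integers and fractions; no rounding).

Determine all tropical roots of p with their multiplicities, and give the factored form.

hull edge (i=0, c=-7) to (i=2, c=-4): slope 3/2, span 2
Factored form: p(x) = -4 ⊗ (x ⊕ (-3/2)) ⊗ (x ⊕ (-3/2))
Answer: roots = -3/2 (mult 2)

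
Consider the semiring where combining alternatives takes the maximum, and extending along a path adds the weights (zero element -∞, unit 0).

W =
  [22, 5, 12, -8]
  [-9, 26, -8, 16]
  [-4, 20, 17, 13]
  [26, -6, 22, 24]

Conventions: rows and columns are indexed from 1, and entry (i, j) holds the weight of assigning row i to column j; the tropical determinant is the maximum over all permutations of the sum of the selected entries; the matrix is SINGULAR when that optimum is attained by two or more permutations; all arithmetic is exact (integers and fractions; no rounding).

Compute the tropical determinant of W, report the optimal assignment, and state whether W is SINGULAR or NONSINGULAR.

σ = (1, 2, 3, 4): 22 + 26 + 17 + 24 = 89
σ = (1, 2, 4, 3): 22 + 26 + 13 + 22 = 83
σ = (1, 3, 2, 4): 22 + (-8) + 20 + 24 = 58
σ = (1, 3, 4, 2): 22 + (-8) + 13 + (-6) = 21
σ = (1, 4, 2, 3): 22 + 16 + 20 + 22 = 80
σ = (1, 4, 3, 2): 22 + 16 + 17 + (-6) = 49
σ = (2, 1, 3, 4): 5 + (-9) + 17 + 24 = 37
σ = (2, 1, 4, 3): 5 + (-9) + 13 + 22 = 31
σ = (2, 3, 1, 4): 5 + (-8) + (-4) + 24 = 17
σ = (2, 3, 4, 1): 5 + (-8) + 13 + 26 = 36
σ = (2, 4, 1, 3): 5 + 16 + (-4) + 22 = 39
σ = (2, 4, 3, 1): 5 + 16 + 17 + 26 = 64
σ = (3, 1, 2, 4): 12 + (-9) + 20 + 24 = 47
σ = (3, 1, 4, 2): 12 + (-9) + 13 + (-6) = 10
σ = (3, 2, 1, 4): 12 + 26 + (-4) + 24 = 58
σ = (3, 2, 4, 1): 12 + 26 + 13 + 26 = 77
σ = (3, 4, 1, 2): 12 + 16 + (-4) + (-6) = 18
σ = (3, 4, 2, 1): 12 + 16 + 20 + 26 = 74
σ = (4, 1, 2, 3): (-8) + (-9) + 20 + 22 = 25
σ = (4, 1, 3, 2): (-8) + (-9) + 17 + (-6) = -6
σ = (4, 2, 1, 3): (-8) + 26 + (-4) + 22 = 36
σ = (4, 2, 3, 1): (-8) + 26 + 17 + 26 = 61
σ = (4, 3, 1, 2): (-8) + (-8) + (-4) + (-6) = -26
σ = (4, 3, 2, 1): (-8) + (-8) + 20 + 26 = 30
Optimal value attained by: σ = (1, 2, 3, 4).
Answer: det⊕(W) = 89; verdict: NONSINGULAR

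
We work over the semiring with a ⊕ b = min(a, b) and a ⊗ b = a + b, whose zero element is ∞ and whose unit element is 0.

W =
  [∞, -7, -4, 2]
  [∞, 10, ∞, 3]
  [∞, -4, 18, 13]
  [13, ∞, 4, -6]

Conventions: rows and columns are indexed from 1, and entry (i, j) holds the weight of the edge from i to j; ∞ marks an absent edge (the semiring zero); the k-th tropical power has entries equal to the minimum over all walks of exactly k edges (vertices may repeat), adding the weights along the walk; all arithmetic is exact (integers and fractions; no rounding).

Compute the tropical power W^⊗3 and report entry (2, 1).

W^⊗2:
  [15, -8, 6, -4]
  [16, 20, 7, -3]
  [26, 6, 17, -1]
  [7, 0, -2, -12]
W^⊗3:
  [9, 2, 0, -10]
  [10, 3, 1, -9]
  [12, 13, 3, -7]
  [1, -6, -8, -18]
Key observation: the optimum is the walk 2->4->4->1, with weight 3 + (-6) + 13 = 10.
Optimal value attained by: walk 2->4->4->1.
Answer: (W^⊗3)[2][1] = 10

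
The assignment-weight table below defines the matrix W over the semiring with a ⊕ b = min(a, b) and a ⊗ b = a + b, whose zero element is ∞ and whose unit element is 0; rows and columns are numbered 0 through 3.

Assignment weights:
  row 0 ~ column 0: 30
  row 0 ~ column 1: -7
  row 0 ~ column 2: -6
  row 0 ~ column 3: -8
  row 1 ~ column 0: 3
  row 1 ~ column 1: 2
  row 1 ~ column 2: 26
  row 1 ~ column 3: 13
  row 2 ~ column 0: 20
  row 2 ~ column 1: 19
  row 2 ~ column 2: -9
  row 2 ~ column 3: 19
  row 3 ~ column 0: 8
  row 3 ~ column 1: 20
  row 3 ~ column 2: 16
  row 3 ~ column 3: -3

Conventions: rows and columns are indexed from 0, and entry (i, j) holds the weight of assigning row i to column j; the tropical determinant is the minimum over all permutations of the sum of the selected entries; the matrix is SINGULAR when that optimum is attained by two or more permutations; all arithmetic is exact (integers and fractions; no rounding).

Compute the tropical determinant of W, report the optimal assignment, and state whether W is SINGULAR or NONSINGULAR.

σ = (0, 1, 2, 3): 30 + 2 + (-9) + (-3) = 20
σ = (0, 1, 3, 2): 30 + 2 + 19 + 16 = 67
σ = (0, 2, 1, 3): 30 + 26 + 19 + (-3) = 72
σ = (0, 2, 3, 1): 30 + 26 + 19 + 20 = 95
σ = (0, 3, 1, 2): 30 + 13 + 19 + 16 = 78
σ = (0, 3, 2, 1): 30 + 13 + (-9) + 20 = 54
σ = (1, 0, 2, 3): (-7) + 3 + (-9) + (-3) = -16
σ = (1, 0, 3, 2): (-7) + 3 + 19 + 16 = 31
σ = (1, 2, 0, 3): (-7) + 26 + 20 + (-3) = 36
σ = (1, 2, 3, 0): (-7) + 26 + 19 + 8 = 46
σ = (1, 3, 0, 2): (-7) + 13 + 20 + 16 = 42
σ = (1, 3, 2, 0): (-7) + 13 + (-9) + 8 = 5
σ = (2, 0, 1, 3): (-6) + 3 + 19 + (-3) = 13
σ = (2, 0, 3, 1): (-6) + 3 + 19 + 20 = 36
σ = (2, 1, 0, 3): (-6) + 2 + 20 + (-3) = 13
σ = (2, 1, 3, 0): (-6) + 2 + 19 + 8 = 23
σ = (2, 3, 0, 1): (-6) + 13 + 20 + 20 = 47
σ = (2, 3, 1, 0): (-6) + 13 + 19 + 8 = 34
σ = (3, 0, 1, 2): (-8) + 3 + 19 + 16 = 30
σ = (3, 0, 2, 1): (-8) + 3 + (-9) + 20 = 6
σ = (3, 1, 0, 2): (-8) + 2 + 20 + 16 = 30
σ = (3, 1, 2, 0): (-8) + 2 + (-9) + 8 = -7
σ = (3, 2, 0, 1): (-8) + 26 + 20 + 20 = 58
σ = (3, 2, 1, 0): (-8) + 26 + 19 + 8 = 45
Optimal value attained by: σ = (1, 0, 2, 3).
Answer: det⊕(W) = -16; verdict: NONSINGULAR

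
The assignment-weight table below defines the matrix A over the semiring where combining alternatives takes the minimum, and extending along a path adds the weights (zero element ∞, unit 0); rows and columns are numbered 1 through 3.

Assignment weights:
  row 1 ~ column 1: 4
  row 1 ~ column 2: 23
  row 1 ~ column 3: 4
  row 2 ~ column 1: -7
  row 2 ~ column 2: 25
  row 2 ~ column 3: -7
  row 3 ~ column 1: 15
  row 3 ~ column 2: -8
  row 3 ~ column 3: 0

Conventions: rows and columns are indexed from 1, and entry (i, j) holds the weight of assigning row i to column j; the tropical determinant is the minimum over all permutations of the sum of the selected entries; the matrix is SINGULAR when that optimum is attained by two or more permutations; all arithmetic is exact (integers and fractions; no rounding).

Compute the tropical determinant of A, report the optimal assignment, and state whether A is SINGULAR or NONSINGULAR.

σ = (1, 2, 3): 4 + 25 + 0 = 29
σ = (1, 3, 2): 4 + (-7) + (-8) = -11
σ = (2, 1, 3): 23 + (-7) + 0 = 16
σ = (2, 3, 1): 23 + (-7) + 15 = 31
σ = (3, 1, 2): 4 + (-7) + (-8) = -11
σ = (3, 2, 1): 4 + 25 + 15 = 44
Optimal value attained by: σ = (1, 3, 2).
Answer: det⊕(A) = -11; verdict: SINGULAR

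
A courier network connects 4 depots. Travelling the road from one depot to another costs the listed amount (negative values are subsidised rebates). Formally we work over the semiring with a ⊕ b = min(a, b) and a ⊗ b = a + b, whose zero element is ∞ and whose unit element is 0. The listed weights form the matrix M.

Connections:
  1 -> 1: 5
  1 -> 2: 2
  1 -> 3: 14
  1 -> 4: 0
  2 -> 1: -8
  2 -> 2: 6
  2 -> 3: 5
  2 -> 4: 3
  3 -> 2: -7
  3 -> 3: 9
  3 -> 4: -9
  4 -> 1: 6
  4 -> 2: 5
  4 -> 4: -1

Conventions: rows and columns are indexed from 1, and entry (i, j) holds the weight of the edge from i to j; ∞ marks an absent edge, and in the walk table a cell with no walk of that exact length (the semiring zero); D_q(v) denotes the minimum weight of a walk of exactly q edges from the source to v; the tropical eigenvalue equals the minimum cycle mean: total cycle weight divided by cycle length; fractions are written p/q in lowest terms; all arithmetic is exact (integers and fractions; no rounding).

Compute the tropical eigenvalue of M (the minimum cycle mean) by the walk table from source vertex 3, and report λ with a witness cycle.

q=0: [∞, ∞, 0, ∞]
q=1: [∞, -7, 9, -9]
q=2: [-15, -4, -2, -10]
q=3: [-12, -13, -1, -15]
q=4: [-21, -10, -8, -16]
Optimal cycle mean attained by: cycle 1->2->1, total 2 + (-8), length 2.
Answer: λ = -3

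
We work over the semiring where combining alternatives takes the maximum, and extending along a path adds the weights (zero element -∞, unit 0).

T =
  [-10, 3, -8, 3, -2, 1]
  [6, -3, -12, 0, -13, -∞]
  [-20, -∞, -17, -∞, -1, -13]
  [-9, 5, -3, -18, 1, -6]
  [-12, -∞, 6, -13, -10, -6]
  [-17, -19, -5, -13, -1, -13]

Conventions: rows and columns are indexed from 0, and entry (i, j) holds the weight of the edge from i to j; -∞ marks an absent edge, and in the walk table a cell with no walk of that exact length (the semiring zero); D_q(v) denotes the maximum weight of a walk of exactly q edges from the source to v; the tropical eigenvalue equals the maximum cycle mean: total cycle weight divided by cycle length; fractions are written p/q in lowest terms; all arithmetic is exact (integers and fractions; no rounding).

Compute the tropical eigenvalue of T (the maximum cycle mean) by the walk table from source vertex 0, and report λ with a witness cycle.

q=0: [0, -∞, -∞, -∞, -∞, -∞]
q=1: [-10, 3, -8, 3, -2, 1]
q=2: [9, 8, 4, 3, 4, -3]
q=3: [14, 12, 10, 12, 7, 10]
q=4: [18, 17, 13, 17, 13, 15]
q=5: [23, 22, 19, 21, 18, 19]
q=6: [28, 26, 24, 26, 22, 24]
Optimal cycle mean attained by: cycle 0->3->1->0, total 3 + 5 + 6, length 3.
Answer: λ = 14/3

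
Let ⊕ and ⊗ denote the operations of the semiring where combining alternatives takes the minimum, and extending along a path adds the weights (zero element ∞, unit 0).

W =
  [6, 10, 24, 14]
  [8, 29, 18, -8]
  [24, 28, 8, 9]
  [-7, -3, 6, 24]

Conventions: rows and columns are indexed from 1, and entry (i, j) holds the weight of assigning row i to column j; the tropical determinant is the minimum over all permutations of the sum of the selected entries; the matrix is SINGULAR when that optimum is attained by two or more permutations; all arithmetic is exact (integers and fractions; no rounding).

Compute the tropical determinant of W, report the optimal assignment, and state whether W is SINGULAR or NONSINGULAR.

σ = (1, 2, 3, 4): 6 + 29 + 8 + 24 = 67
σ = (1, 2, 4, 3): 6 + 29 + 9 + 6 = 50
σ = (1, 3, 2, 4): 6 + 18 + 28 + 24 = 76
σ = (1, 3, 4, 2): 6 + 18 + 9 + (-3) = 30
σ = (1, 4, 2, 3): 6 + (-8) + 28 + 6 = 32
σ = (1, 4, 3, 2): 6 + (-8) + 8 + (-3) = 3
σ = (2, 1, 3, 4): 10 + 8 + 8 + 24 = 50
σ = (2, 1, 4, 3): 10 + 8 + 9 + 6 = 33
σ = (2, 3, 1, 4): 10 + 18 + 24 + 24 = 76
σ = (2, 3, 4, 1): 10 + 18 + 9 + (-7) = 30
σ = (2, 4, 1, 3): 10 + (-8) + 24 + 6 = 32
σ = (2, 4, 3, 1): 10 + (-8) + 8 + (-7) = 3
σ = (3, 1, 2, 4): 24 + 8 + 28 + 24 = 84
σ = (3, 1, 4, 2): 24 + 8 + 9 + (-3) = 38
σ = (3, 2, 1, 4): 24 + 29 + 24 + 24 = 101
σ = (3, 2, 4, 1): 24 + 29 + 9 + (-7) = 55
σ = (3, 4, 1, 2): 24 + (-8) + 24 + (-3) = 37
σ = (3, 4, 2, 1): 24 + (-8) + 28 + (-7) = 37
σ = (4, 1, 2, 3): 14 + 8 + 28 + 6 = 56
σ = (4, 1, 3, 2): 14 + 8 + 8 + (-3) = 27
σ = (4, 2, 1, 3): 14 + 29 + 24 + 6 = 73
σ = (4, 2, 3, 1): 14 + 29 + 8 + (-7) = 44
σ = (4, 3, 1, 2): 14 + 18 + 24 + (-3) = 53
σ = (4, 3, 2, 1): 14 + 18 + 28 + (-7) = 53
Optimal value attained by: σ = (1, 4, 3, 2).
Answer: det⊕(W) = 3; verdict: SINGULAR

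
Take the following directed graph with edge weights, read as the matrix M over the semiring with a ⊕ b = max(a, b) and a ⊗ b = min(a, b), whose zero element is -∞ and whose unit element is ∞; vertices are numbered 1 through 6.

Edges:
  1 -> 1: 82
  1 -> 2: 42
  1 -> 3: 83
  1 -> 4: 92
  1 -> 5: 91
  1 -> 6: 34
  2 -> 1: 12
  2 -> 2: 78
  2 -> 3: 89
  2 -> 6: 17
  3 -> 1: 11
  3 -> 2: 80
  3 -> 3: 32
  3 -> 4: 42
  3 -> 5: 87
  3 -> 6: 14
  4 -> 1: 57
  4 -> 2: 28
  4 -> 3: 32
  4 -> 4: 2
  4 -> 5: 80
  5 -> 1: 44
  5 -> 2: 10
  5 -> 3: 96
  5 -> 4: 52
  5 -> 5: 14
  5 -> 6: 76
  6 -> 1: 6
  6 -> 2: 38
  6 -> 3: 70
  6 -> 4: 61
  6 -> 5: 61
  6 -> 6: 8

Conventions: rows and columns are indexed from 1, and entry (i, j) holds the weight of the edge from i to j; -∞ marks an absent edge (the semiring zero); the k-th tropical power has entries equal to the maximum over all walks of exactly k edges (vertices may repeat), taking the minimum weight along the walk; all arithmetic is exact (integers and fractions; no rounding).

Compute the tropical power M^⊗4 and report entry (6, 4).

M^⊗2:
  [82, 80, 91, 82, 83, 76]
  [12, 80, 78, 42, 87, 17]
  [44, 78, 87, 52, 42, 76]
  [57, 42, 80, 57, 57, 76]
  [52, 80, 70, 61, 87, 34]
  [57, 70, 61, 52, 70, 61]
M^⊗3:
  [82, 80, 83, 82, 87, 76]
  [44, 78, 87, 52, 78, 76]
  [52, 80, 78, 61, 87, 42]
  [57, 80, 70, 61, 80, 57]
  [57, 78, 87, 52, 70, 76]
  [57, 70, 70, 61, 61, 70]
M^⊗4:
  [82, 80, 87, 82, 83, 76]
  [52, 80, 78, 61, 87, 76]
  [57, 78, 87, 52, 78, 76]
  [57, 78, 80, 57, 70, 76]
  [57, 80, 78, 61, 87, 70]
  [57, 70, 70, 61, 70, 61]
Key observation: the optimum is the walk 6->3->5->6->4, with weight 70 min 87 min 76 min 61 = 61.
Optimal value attained by: walk 6->3->5->6->4.
Answer: (M^⊗4)[6][4] = 61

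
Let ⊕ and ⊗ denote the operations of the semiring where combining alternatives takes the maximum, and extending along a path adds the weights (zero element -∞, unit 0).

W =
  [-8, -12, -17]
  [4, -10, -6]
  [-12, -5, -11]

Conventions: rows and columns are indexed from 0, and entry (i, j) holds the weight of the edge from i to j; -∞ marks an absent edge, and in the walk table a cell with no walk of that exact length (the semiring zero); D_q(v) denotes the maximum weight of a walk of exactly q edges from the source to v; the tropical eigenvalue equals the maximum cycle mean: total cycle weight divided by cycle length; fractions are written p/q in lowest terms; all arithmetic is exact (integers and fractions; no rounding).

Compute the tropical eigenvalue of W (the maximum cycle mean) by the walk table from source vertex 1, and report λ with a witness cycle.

q=0: [-∞, 0, -∞]
q=1: [4, -10, -6]
q=2: [-4, -8, -13]
q=3: [-4, -16, -14]
Optimal cycle mean attained by: cycle 0->1->0, total (-12) + 4, length 2.
Answer: λ = -4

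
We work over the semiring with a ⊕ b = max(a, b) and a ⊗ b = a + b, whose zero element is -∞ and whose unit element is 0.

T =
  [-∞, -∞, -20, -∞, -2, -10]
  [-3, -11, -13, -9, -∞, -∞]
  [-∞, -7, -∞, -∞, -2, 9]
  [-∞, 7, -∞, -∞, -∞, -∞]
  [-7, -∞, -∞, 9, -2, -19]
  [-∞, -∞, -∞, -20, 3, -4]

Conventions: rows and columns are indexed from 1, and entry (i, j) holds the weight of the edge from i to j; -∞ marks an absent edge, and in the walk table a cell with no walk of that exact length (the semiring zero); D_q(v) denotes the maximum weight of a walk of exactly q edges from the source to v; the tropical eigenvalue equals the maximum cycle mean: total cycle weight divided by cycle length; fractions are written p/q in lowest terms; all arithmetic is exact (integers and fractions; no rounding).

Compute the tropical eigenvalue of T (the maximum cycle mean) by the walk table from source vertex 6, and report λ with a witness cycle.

q=0: [-∞, -∞, -∞, -∞, -∞, 0]
q=1: [-∞, -∞, -∞, -20, 3, -4]
q=2: [-4, -13, -∞, 12, 1, -8]
q=3: [-6, 19, -24, 10, -1, -12]
q=4: [16, 17, 6, 10, -3, -15]
q=5: [14, 17, 4, 8, 14, 15]
q=6: [14, 15, 4, 23, 18, 13]
Optimal cycle mean attained by: cycle 2->3->6->5->4->2, total (-13) + 9 + 3 + 9 + 7, length 5.
Answer: λ = 3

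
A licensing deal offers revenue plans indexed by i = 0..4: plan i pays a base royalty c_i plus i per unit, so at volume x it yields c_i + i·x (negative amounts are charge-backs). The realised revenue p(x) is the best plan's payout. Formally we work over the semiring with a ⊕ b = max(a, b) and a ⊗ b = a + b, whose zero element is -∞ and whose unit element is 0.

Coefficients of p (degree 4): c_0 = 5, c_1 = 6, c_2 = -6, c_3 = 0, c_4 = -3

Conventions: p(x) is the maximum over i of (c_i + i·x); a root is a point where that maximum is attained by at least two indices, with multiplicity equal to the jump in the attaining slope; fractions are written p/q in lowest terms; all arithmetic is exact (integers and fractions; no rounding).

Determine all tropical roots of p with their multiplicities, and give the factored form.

hull edge (i=0, c=5) to (i=1, c=6): slope 1, span 1
hull edge (i=1, c=6) to (i=4, c=-3): slope -3, span 3
Factored form: p(x) = -3 ⊗ (x ⊕ (-1)) ⊗ (x ⊕ 3) ⊗ (x ⊕ 3) ⊗ (x ⊕ 3)
Answer: roots = -1 (mult 1), 3 (mult 3)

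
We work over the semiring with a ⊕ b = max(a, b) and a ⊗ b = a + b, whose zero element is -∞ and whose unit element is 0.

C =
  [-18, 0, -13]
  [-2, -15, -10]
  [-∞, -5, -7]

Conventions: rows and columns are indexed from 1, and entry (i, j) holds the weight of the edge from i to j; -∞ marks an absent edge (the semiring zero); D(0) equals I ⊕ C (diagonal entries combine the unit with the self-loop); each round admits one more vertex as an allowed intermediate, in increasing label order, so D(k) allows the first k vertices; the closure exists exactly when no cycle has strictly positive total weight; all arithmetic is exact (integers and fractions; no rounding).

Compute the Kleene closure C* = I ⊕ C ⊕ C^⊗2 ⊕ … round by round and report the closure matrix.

D(0):
  [0, 0, -13]
  [-2, 0, -10]
  [-∞, -5, 0]
D(1):
  [0, 0, -13]
  [-2, 0, -10]
  [-∞, -5, 0]
D(2):
  [0, 0, -10]
  [-2, 0, -10]
  [-7, -5, 0]
D(3):
  [0, 0, -10]
  [-2, 0, -10]
  [-7, -5, 0]
Answer: C* = [[0, 0, -10], [-2, 0, -10], [-7, -5, 0]]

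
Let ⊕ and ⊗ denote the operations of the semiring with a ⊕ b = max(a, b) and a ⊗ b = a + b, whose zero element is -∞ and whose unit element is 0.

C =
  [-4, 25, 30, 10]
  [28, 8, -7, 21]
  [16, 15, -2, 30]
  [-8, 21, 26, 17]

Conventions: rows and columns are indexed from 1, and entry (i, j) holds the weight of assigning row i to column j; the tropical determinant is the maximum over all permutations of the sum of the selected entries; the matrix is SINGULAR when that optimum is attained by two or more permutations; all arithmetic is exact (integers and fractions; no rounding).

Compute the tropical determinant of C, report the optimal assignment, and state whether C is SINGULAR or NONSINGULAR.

σ = (1, 2, 3, 4): (-4) + 8 + (-2) + 17 = 19
σ = (1, 2, 4, 3): (-4) + 8 + 30 + 26 = 60
σ = (1, 3, 2, 4): (-4) + (-7) + 15 + 17 = 21
σ = (1, 3, 4, 2): (-4) + (-7) + 30 + 21 = 40
σ = (1, 4, 2, 3): (-4) + 21 + 15 + 26 = 58
σ = (1, 4, 3, 2): (-4) + 21 + (-2) + 21 = 36
σ = (2, 1, 3, 4): 25 + 28 + (-2) + 17 = 68
σ = (2, 1, 4, 3): 25 + 28 + 30 + 26 = 109
σ = (2, 3, 1, 4): 25 + (-7) + 16 + 17 = 51
σ = (2, 3, 4, 1): 25 + (-7) + 30 + (-8) = 40
σ = (2, 4, 1, 3): 25 + 21 + 16 + 26 = 88
σ = (2, 4, 3, 1): 25 + 21 + (-2) + (-8) = 36
σ = (3, 1, 2, 4): 30 + 28 + 15 + 17 = 90
σ = (3, 1, 4, 2): 30 + 28 + 30 + 21 = 109
σ = (3, 2, 1, 4): 30 + 8 + 16 + 17 = 71
σ = (3, 2, 4, 1): 30 + 8 + 30 + (-8) = 60
σ = (3, 4, 1, 2): 30 + 21 + 16 + 21 = 88
σ = (3, 4, 2, 1): 30 + 21 + 15 + (-8) = 58
σ = (4, 1, 2, 3): 10 + 28 + 15 + 26 = 79
σ = (4, 1, 3, 2): 10 + 28 + (-2) + 21 = 57
σ = (4, 2, 1, 3): 10 + 8 + 16 + 26 = 60
σ = (4, 2, 3, 1): 10 + 8 + (-2) + (-8) = 8
σ = (4, 3, 1, 2): 10 + (-7) + 16 + 21 = 40
σ = (4, 3, 2, 1): 10 + (-7) + 15 + (-8) = 10
Optimal value attained by: σ = (2, 1, 4, 3).
Answer: det⊕(C) = 109; verdict: SINGULAR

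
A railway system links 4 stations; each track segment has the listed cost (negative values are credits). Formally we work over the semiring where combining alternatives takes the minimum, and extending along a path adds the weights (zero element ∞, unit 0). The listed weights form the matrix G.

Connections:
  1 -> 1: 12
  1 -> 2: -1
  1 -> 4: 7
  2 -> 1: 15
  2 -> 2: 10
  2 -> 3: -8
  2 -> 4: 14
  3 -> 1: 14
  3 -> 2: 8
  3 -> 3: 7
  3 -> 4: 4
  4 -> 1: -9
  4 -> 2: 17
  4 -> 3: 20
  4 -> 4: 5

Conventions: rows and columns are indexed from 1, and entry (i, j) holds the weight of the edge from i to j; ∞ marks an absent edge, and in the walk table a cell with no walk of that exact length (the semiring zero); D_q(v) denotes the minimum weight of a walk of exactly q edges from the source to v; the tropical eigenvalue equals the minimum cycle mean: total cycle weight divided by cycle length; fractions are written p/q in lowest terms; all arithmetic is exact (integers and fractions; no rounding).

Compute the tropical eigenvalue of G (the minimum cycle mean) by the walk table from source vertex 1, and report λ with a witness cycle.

q=0: [0, ∞, ∞, ∞]
q=1: [12, -1, ∞, 7]
q=2: [-2, 9, -9, 12]
q=3: [3, -3, -2, -5]
q=4: [-14, 2, -11, 0]
Optimal cycle mean attained by: cycle 1->2->3->4->1, total (-1) + (-8) + 4 + (-9), length 4.
Answer: λ = -7/2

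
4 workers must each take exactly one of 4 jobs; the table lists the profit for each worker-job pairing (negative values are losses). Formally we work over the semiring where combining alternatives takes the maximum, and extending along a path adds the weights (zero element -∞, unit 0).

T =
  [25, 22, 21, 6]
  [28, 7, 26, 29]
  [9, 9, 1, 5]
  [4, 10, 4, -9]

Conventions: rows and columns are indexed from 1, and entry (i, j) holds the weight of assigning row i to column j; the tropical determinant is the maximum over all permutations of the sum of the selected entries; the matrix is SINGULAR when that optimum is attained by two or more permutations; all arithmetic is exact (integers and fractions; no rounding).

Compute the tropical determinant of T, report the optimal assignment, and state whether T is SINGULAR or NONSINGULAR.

σ = (1, 2, 3, 4): 25 + 7 + 1 + (-9) = 24
σ = (1, 2, 4, 3): 25 + 7 + 5 + 4 = 41
σ = (1, 3, 2, 4): 25 + 26 + 9 + (-9) = 51
σ = (1, 3, 4, 2): 25 + 26 + 5 + 10 = 66
σ = (1, 4, 2, 3): 25 + 29 + 9 + 4 = 67
σ = (1, 4, 3, 2): 25 + 29 + 1 + 10 = 65
σ = (2, 1, 3, 4): 22 + 28 + 1 + (-9) = 42
σ = (2, 1, 4, 3): 22 + 28 + 5 + 4 = 59
σ = (2, 3, 1, 4): 22 + 26 + 9 + (-9) = 48
σ = (2, 3, 4, 1): 22 + 26 + 5 + 4 = 57
σ = (2, 4, 1, 3): 22 + 29 + 9 + 4 = 64
σ = (2, 4, 3, 1): 22 + 29 + 1 + 4 = 56
σ = (3, 1, 2, 4): 21 + 28 + 9 + (-9) = 49
σ = (3, 1, 4, 2): 21 + 28 + 5 + 10 = 64
σ = (3, 2, 1, 4): 21 + 7 + 9 + (-9) = 28
σ = (3, 2, 4, 1): 21 + 7 + 5 + 4 = 37
σ = (3, 4, 1, 2): 21 + 29 + 9 + 10 = 69
σ = (3, 4, 2, 1): 21 + 29 + 9 + 4 = 63
σ = (4, 1, 2, 3): 6 + 28 + 9 + 4 = 47
σ = (4, 1, 3, 2): 6 + 28 + 1 + 10 = 45
σ = (4, 2, 1, 3): 6 + 7 + 9 + 4 = 26
σ = (4, 2, 3, 1): 6 + 7 + 1 + 4 = 18
σ = (4, 3, 1, 2): 6 + 26 + 9 + 10 = 51
σ = (4, 3, 2, 1): 6 + 26 + 9 + 4 = 45
Optimal value attained by: σ = (3, 4, 1, 2).
Answer: det⊕(T) = 69; verdict: NONSINGULAR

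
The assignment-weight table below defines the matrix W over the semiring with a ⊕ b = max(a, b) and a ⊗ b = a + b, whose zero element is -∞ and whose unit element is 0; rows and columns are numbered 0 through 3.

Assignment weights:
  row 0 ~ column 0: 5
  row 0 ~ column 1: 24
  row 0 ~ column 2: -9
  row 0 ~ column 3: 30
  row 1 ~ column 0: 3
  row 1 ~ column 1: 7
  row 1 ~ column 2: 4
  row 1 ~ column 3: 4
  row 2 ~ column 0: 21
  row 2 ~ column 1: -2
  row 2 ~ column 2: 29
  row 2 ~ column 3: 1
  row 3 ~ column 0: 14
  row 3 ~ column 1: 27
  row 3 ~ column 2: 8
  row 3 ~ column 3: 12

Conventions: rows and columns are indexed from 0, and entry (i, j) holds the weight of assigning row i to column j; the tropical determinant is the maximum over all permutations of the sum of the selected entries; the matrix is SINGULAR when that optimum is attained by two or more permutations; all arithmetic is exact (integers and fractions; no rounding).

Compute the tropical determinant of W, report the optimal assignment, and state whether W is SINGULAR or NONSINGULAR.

σ = (0, 1, 2, 3): 5 + 7 + 29 + 12 = 53
σ = (0, 1, 3, 2): 5 + 7 + 1 + 8 = 21
σ = (0, 2, 1, 3): 5 + 4 + (-2) + 12 = 19
σ = (0, 2, 3, 1): 5 + 4 + 1 + 27 = 37
σ = (0, 3, 1, 2): 5 + 4 + (-2) + 8 = 15
σ = (0, 3, 2, 1): 5 + 4 + 29 + 27 = 65
σ = (1, 0, 2, 3): 24 + 3 + 29 + 12 = 68
σ = (1, 0, 3, 2): 24 + 3 + 1 + 8 = 36
σ = (1, 2, 0, 3): 24 + 4 + 21 + 12 = 61
σ = (1, 2, 3, 0): 24 + 4 + 1 + 14 = 43
σ = (1, 3, 0, 2): 24 + 4 + 21 + 8 = 57
σ = (1, 3, 2, 0): 24 + 4 + 29 + 14 = 71
σ = (2, 0, 1, 3): (-9) + 3 + (-2) + 12 = 4
σ = (2, 0, 3, 1): (-9) + 3 + 1 + 27 = 22
σ = (2, 1, 0, 3): (-9) + 7 + 21 + 12 = 31
σ = (2, 1, 3, 0): (-9) + 7 + 1 + 14 = 13
σ = (2, 3, 0, 1): (-9) + 4 + 21 + 27 = 43
σ = (2, 3, 1, 0): (-9) + 4 + (-2) + 14 = 7
σ = (3, 0, 1, 2): 30 + 3 + (-2) + 8 = 39
σ = (3, 0, 2, 1): 30 + 3 + 29 + 27 = 89
σ = (3, 1, 0, 2): 30 + 7 + 21 + 8 = 66
σ = (3, 1, 2, 0): 30 + 7 + 29 + 14 = 80
σ = (3, 2, 0, 1): 30 + 4 + 21 + 27 = 82
σ = (3, 2, 1, 0): 30 + 4 + (-2) + 14 = 46
Optimal value attained by: σ = (3, 0, 2, 1).
Answer: det⊕(W) = 89; verdict: NONSINGULAR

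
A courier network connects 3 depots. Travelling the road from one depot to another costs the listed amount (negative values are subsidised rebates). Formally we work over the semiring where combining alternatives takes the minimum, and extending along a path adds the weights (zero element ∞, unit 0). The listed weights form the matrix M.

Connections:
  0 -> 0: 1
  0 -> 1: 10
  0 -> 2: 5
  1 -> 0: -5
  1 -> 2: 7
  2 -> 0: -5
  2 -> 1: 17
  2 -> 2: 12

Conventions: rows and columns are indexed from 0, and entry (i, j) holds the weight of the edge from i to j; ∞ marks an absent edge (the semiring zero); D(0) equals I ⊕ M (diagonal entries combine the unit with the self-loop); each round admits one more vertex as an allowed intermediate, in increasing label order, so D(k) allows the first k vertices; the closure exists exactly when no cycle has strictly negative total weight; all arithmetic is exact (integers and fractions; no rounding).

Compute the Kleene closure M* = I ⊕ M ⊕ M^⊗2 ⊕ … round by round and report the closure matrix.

D(0):
  [0, 10, 5]
  [-5, 0, 7]
  [-5, 17, 0]
D(1):
  [0, 10, 5]
  [-5, 0, 0]
  [-5, 5, 0]
D(2):
  [0, 10, 5]
  [-5, 0, 0]
  [-5, 5, 0]
D(3):
  [0, 10, 5]
  [-5, 0, 0]
  [-5, 5, 0]
Answer: M* = [[0, 10, 5], [-5, 0, 0], [-5, 5, 0]]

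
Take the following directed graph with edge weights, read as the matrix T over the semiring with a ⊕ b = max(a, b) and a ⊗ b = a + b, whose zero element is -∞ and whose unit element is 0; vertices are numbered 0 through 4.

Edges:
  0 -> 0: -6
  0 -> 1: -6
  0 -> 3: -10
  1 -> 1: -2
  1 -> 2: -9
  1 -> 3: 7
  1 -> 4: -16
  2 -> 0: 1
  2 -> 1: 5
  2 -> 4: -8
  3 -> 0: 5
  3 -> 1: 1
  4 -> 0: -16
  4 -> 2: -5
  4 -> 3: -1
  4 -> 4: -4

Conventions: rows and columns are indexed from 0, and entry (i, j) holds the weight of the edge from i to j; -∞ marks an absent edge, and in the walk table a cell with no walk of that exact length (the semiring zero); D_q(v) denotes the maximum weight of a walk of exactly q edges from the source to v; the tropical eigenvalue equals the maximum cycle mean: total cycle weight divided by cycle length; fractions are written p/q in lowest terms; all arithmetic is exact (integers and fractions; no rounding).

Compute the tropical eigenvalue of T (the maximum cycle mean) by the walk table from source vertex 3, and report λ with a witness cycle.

q=0: [-∞, -∞, -∞, 0, -∞]
q=1: [5, 1, -∞, -∞, -∞]
q=2: [-1, -1, -8, 8, -15]
q=3: [13, 9, -10, 6, -16]
q=4: [11, 7, 0, 16, -7]
q=5: [21, 17, -2, 14, -8]
Optimal cycle mean attained by: cycle 1->3->1, total 7 + 1, length 2.
Answer: λ = 4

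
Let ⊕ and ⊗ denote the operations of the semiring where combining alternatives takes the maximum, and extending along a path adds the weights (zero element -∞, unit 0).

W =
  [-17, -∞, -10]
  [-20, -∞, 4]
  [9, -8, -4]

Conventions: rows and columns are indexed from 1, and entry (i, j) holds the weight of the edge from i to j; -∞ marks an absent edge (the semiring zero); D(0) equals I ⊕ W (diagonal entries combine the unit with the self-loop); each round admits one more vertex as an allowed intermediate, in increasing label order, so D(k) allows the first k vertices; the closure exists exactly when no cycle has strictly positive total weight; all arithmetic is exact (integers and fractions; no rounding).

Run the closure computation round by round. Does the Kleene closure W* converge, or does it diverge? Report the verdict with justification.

D(0):
  [0, -∞, -10]
  [-20, 0, 4]
  [9, -8, 0]
D(1):
  [0, -∞, -10]
  [-20, 0, 4]
  [9, -8, 0]
D(2):
  [0, -∞, -10]
  [-20, 0, 4]
  [9, -8, 0]
D(3):
  [0, -18, -10]
  [13, 0, 4]
  [9, -8, 0]
Key observation: every diagonal entry stays at the unit through all rounds, so no improving cycle exists.
Answer: CONVERGES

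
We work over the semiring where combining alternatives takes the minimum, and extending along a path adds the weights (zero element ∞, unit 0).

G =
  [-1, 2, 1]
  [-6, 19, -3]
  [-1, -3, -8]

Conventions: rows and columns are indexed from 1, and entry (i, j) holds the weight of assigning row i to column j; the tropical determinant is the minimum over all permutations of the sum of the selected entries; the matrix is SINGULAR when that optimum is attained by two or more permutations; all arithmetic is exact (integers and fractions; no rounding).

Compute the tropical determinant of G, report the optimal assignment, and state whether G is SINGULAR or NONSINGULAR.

σ = (1, 2, 3): (-1) + 19 + (-8) = 10
σ = (1, 3, 2): (-1) + (-3) + (-3) = -7
σ = (2, 1, 3): 2 + (-6) + (-8) = -12
σ = (2, 3, 1): 2 + (-3) + (-1) = -2
σ = (3, 1, 2): 1 + (-6) + (-3) = -8
σ = (3, 2, 1): 1 + 19 + (-1) = 19
Optimal value attained by: σ = (2, 1, 3).
Answer: det⊕(G) = -12; verdict: NONSINGULAR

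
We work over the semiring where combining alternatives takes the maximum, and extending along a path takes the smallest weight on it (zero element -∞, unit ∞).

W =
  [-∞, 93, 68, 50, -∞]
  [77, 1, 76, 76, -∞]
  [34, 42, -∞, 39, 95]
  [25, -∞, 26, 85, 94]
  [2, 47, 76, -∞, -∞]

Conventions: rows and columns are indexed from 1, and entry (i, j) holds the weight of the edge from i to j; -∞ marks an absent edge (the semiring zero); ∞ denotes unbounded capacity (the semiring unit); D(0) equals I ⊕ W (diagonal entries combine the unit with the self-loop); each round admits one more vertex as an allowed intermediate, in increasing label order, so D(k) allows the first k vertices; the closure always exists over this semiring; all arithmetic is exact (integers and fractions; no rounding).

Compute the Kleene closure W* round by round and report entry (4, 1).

D(0):
  [∞, 93, 68, 50, -∞]
  [77, ∞, 76, 76, -∞]
  [34, 42, ∞, 39, 95]
  [25, -∞, 26, ∞, 94]
  [2, 47, 76, -∞, ∞]
D(1):
  [∞, 93, 68, 50, -∞]
  [77, ∞, 76, 76, -∞]
  [34, 42, ∞, 39, 95]
  [25, 25, 26, ∞, 94]
  [2, 47, 76, 2, ∞]
D(2):
  [∞, 93, 76, 76, -∞]
  [77, ∞, 76, 76, -∞]
  [42, 42, ∞, 42, 95]
  [25, 25, 26, ∞, 94]
  [47, 47, 76, 47, ∞]
D(3):
  [∞, 93, 76, 76, 76]
  [77, ∞, 76, 76, 76]
  [42, 42, ∞, 42, 95]
  [26, 26, 26, ∞, 94]
  [47, 47, 76, 47, ∞]
D(4):
  [∞, 93, 76, 76, 76]
  [77, ∞, 76, 76, 76]
  [42, 42, ∞, 42, 95]
  [26, 26, 26, ∞, 94]
  [47, 47, 76, 47, ∞]
D(5):
  [∞, 93, 76, 76, 76]
  [77, ∞, 76, 76, 76]
  [47, 47, ∞, 47, 95]
  [47, 47, 76, ∞, 94]
  [47, 47, 76, 47, ∞]
Answer: W*[4][1] = 47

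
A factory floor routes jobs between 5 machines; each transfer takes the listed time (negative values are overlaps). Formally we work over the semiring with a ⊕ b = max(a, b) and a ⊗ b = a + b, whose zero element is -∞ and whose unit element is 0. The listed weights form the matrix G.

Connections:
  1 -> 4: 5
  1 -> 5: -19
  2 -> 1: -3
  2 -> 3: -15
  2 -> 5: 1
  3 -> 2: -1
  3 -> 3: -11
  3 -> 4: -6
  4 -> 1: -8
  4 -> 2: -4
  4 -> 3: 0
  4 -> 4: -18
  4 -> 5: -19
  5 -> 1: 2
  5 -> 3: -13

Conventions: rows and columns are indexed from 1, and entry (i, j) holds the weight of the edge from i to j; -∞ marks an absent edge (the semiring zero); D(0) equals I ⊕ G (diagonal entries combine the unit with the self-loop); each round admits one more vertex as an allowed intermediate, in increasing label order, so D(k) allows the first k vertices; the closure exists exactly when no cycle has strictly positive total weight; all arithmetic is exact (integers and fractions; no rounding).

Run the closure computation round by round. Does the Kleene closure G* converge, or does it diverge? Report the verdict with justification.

D(0):
  [0, -∞, -∞, 5, -19]
  [-3, 0, -15, -∞, 1]
  [-∞, -1, 0, -6, -∞]
  [-8, -4, 0, 0, -19]
  [2, -∞, -13, -∞, 0]
D(1):
  [0, -∞, -∞, 5, -19]
  [-3, 0, -15, 2, 1]
  [-∞, -1, 0, -6, -∞]
  [-8, -4, 0, 0, -19]
  [2, -∞, -13, 7, 0]
D(2):
  [0, -∞, -∞, 5, -19]
  [-3, 0, -15, 2, 1]
  [-4, -1, 0, 1, 0]
  [-7, -4, 0, 0, -3]
  [2, -∞, -13, 7, 0]
Detection: at round 3, diagonal entry (4, 4) turns strictly positive.
Key observation: the cycle 4->3->2->1->4 has total weight 0 + (-1) + (-3) + 5, which is strictly positive.
Answer: DIVERGES — positive cycle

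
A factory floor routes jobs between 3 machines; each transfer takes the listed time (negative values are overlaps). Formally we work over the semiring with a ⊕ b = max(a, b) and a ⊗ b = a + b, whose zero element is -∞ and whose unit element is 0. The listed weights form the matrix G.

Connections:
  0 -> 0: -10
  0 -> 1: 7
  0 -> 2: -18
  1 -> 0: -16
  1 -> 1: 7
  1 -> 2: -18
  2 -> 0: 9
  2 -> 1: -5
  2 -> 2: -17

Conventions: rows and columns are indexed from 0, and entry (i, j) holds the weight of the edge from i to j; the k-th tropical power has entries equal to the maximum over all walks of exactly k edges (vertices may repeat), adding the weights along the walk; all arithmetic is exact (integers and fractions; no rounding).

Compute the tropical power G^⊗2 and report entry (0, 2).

G^⊗2:
  [-9, 14, -11]
  [-9, 14, -11]
  [-1, 16, -9]
Key observation: the optimum is the walk 0->1->2, with weight 7 + (-18) = -11.
Optimal value attained by: walk 0->1->2.
Answer: (G^⊗2)[0][2] = -11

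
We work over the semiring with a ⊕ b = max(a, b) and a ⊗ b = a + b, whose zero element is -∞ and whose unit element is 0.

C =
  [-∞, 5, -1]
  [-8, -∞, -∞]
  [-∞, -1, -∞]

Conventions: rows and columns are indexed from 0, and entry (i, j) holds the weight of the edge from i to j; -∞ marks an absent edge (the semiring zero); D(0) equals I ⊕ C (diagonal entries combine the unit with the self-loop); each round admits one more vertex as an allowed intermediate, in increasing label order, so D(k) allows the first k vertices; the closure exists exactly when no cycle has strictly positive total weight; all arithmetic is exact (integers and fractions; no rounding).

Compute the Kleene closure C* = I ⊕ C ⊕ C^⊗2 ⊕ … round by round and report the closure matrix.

D(0):
  [0, 5, -1]
  [-8, 0, -∞]
  [-∞, -1, 0]
D(1):
  [0, 5, -1]
  [-8, 0, -9]
  [-∞, -1, 0]
D(2):
  [0, 5, -1]
  [-8, 0, -9]
  [-9, -1, 0]
D(3):
  [0, 5, -1]
  [-8, 0, -9]
  [-9, -1, 0]
Answer: C* = [[0, 5, -1], [-8, 0, -9], [-9, -1, 0]]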